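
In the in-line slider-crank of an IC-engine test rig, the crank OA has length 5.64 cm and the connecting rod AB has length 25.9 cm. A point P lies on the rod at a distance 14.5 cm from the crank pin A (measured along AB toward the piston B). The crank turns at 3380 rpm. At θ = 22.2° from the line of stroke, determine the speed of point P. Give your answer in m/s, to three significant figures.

11.7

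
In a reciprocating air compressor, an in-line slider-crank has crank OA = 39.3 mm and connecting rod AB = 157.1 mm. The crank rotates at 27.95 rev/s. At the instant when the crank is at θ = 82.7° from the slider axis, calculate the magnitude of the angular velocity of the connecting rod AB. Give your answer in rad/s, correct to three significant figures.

ω = 175.6 rad/s (converted from 27.95 rev/s).
The rod makes angle φ with the slider axis where L sinφ = r sinθ; differentiating, L cosφ·φ̇ = r ω cosθ.
L cosφ = √(L² − r² sin²θ) = 0.15219 m.
|ω_rod| = r ω |cosθ| / √(L² − r² sin²θ) = 0.0393·175.6·0.12706/0.15219 = 5.7624 rad/s.

5.76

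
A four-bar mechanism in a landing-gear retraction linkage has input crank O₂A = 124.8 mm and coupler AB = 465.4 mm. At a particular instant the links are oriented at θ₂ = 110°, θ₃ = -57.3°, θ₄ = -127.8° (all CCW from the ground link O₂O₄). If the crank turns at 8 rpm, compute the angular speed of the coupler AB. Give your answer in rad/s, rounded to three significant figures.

ω₂ = 0.8378 rad/s (from 8 rpm).
Differentiating the loop-closure r₂e^{iθ₂}+r₃e^{iθ₃}=r₁+r₄e^{iθ₄} gives r₂ω₂e^{iθ₂}+r₃ω₃e^{iθ₃}=r₄ω₄e^{iθ₄}.
Eliminating the other unknown: ω₃ = r₂ω₂ sin(θ₄−θ₂) / [r₃ sin(θ₃−θ₄)].
Numerator sine = +0.84619; denominator sine = +0.94264.
Result = 0.1248·0.8378·(+0.84619) / (0.4654·(+0.94264)) = +0.20166 rad/s; magnitude 0.20166 rad/s.

0.202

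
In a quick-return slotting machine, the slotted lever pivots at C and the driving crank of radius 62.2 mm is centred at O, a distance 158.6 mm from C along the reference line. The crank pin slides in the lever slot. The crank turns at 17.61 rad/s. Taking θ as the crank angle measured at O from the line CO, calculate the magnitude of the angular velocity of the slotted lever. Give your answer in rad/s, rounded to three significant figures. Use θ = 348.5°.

4.93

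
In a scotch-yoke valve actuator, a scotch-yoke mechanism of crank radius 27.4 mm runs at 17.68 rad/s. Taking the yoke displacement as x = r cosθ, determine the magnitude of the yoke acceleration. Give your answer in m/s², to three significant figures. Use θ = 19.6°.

8.07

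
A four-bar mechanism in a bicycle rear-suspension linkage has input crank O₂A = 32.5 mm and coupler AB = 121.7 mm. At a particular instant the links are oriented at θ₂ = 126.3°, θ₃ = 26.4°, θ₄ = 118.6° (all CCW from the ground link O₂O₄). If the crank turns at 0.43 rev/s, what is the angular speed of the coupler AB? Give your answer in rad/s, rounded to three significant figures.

ω₂ = 2.702 rad/s (from 0.43 rev/s).
Differentiating the loop-closure r₂e^{iθ₂}+r₃e^{iθ₃}=r₁+r₄e^{iθ₄} gives r₂ω₂e^{iθ₂}+r₃ω₃e^{iθ₃}=r₄ω₄e^{iθ₄}.
Eliminating the other unknown: ω₃ = r₂ω₂ sin(θ₄−θ₂) / [r₃ sin(θ₃−θ₄)].
Numerator sine = -0.13399; denominator sine = -0.99926.
Result = 0.0325·2.702·(-0.13399) / (0.1217·(-0.99926)) = +0.096743 rad/s; magnitude 0.096743 rad/s.

0.0967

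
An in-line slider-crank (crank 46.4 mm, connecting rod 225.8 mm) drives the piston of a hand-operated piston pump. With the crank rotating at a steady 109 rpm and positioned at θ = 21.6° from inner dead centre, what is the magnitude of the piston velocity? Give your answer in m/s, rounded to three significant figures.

0.232

ω = 2π·109/60 = 11.41 rad/s
For an in-line slider-crank, x = r cosθ + √(L² − r² sin²θ), so v = −rω sinθ·[1 + r cosθ/√(L² − r² sin²θ)].
With r = 0.0464 m, L = 0.2258 m, θ = 21.6°: √(L² − r² sin²θ) = 0.22515 m.
v = −0.0464·11.41·0.36812·[1 + 0.0464·0.92978/0.22515] = -0.23233 m/s.
|v| = 0.23233 m/s.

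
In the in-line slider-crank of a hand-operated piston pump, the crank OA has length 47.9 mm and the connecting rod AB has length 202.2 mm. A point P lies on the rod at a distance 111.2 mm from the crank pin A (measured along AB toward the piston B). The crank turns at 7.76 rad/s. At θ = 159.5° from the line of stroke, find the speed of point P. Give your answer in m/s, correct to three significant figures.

0.194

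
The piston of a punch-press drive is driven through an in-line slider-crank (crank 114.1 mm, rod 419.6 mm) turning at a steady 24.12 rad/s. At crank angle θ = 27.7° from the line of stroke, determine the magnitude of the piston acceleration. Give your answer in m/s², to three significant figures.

ω = 24.12 rad/s
x(θ) = r cosθ + √(L² − r² sin²θ); with ω constant, a = ω²·d²x/dθ².
d²x/dθ² = −r cosθ − r²(cos2θ)/√u − r⁴ sin²2θ/(4u^{3/2}),  u = L² − r² sin²θ = 0.173251 m².
Substituting r = 0.1141 m, L = 0.4196 m, θ = 27.7°: d²x/dθ² = -0.11918 m.
a = ω²·d²x/dθ² = (24.12)²·(-0.11918) = -69.337 m/s²;  |a| = 69.337 m/s².

69.3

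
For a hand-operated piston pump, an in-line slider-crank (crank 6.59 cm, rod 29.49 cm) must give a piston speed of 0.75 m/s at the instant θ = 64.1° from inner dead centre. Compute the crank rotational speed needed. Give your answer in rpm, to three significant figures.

For an in-line slider-crank, |v_piston| = rω|sinθ|·[1 + r cosθ/√(L² − r² sin²θ)].
With r = 0.0659 m, L = 0.2949 m, θ = 64.1°: the bracketed kinematic factor |dx/dθ| = 0.065188 m.
ω = v/|dx/dθ| = 0.75/0.065188 = 11.505 rad/s.
N = 60ω/(2π) = 109.87 rpm.

110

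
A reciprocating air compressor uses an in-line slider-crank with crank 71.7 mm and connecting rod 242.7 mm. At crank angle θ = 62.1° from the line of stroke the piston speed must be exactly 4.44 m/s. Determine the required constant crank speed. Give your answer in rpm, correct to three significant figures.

585

For an in-line slider-crank, |v_piston| = rω|sinθ|·[1 + r cosθ/√(L² − r² sin²θ)].
With r = 0.0717 m, L = 0.2427 m, θ = 62.1°: the bracketed kinematic factor |dx/dθ| = 0.07244 m.
ω = v/|dx/dθ| = 4.44/0.07244 = 61.292 rad/s.
N = 60ω/(2π) = 585.29 rpm.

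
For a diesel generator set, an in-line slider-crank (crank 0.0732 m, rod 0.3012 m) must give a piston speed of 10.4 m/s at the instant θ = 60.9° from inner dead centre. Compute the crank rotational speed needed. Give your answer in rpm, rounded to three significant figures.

For an in-line slider-crank, |v_piston| = rω|sinθ|·[1 + r cosθ/√(L² − r² sin²θ)].
With r = 0.0732 m, L = 0.3012 m, θ = 60.9°: the bracketed kinematic factor |dx/dθ| = 0.071696 m.
ω = v/|dx/dθ| = 10.4/0.071696 = 145.06 rad/s.
N = 60ω/(2π) = 1385.2 rpm.

1390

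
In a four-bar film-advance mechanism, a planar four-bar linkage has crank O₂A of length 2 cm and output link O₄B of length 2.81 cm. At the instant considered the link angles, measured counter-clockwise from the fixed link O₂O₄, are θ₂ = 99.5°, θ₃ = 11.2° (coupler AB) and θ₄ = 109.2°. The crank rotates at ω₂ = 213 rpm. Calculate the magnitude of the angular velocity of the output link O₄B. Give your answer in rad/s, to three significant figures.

16.0

ω₂ = 22.31 rad/s (from 213 rpm).
Differentiating the loop-closure r₂e^{iθ₂}+r₃e^{iθ₃}=r₁+r₄e^{iθ₄} gives r₂ω₂e^{iθ₂}+r₃ω₃e^{iθ₃}=r₄ω₄e^{iθ₄}.
Eliminating the other unknown: ω₄ = r₂ω₂ sin(θ₂−θ₃) / [r₄ sin(θ₄−θ₃)].
Numerator sine = +0.99956; denominator sine = +0.99027.
Result = 0.02·22.31·(+0.99956) / (0.0281·(+0.99027)) = +16.025 rad/s; magnitude 16.025 rad/s.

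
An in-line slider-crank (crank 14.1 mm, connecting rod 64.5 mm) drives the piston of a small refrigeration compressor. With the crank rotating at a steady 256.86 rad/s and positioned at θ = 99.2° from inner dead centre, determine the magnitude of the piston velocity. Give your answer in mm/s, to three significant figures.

3450

ω = 256.9 rad/s
For an in-line slider-crank, x = r cosθ + √(L² − r² sin²θ), so v = −rω sinθ·[1 + r cosθ/√(L² − r² sin²θ)].
With r = 0.0141 m, L = 0.0645 m, θ = 99.2°: √(L² − r² sin²θ) = 0.06298 m.
v = −0.0141·256.9·0.98714·[1 + 0.0141·-0.15988/0.06298] = -3.4472 m/s.
|v| = 3.4472 m/s = 3447.2 mm/s.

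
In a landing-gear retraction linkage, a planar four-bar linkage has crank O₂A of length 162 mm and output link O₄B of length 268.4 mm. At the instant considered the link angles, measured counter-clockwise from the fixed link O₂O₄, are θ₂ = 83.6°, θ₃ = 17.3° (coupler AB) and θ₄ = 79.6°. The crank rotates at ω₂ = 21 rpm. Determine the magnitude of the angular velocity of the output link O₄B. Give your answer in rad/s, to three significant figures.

ω₂ = 2.199 rad/s (from 21 rpm).
Differentiating the loop-closure r₂e^{iθ₂}+r₃e^{iθ₃}=r₁+r₄e^{iθ₄} gives r₂ω₂e^{iθ₂}+r₃ω₃e^{iθ₃}=r₄ω₄e^{iθ₄}.
Eliminating the other unknown: ω₄ = r₂ω₂ sin(θ₂−θ₃) / [r₄ sin(θ₄−θ₃)].
Numerator sine = +0.91566; denominator sine = +0.88539.
Result = 0.162·2.199·(+0.91566) / (0.2684·(+0.88539)) = +1.3727 rad/s; magnitude 1.3727 rad/s.

1.37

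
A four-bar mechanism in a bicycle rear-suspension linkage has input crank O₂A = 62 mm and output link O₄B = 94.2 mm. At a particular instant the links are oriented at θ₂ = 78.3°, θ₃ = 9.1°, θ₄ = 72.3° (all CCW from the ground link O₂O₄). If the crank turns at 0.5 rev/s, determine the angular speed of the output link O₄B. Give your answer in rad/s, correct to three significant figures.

2.17

ω₂ = 3.142 rad/s (from 0.5 rev/s).
Differentiating the loop-closure r₂e^{iθ₂}+r₃e^{iθ₃}=r₁+r₄e^{iθ₄} gives r₂ω₂e^{iθ₂}+r₃ω₃e^{iθ₃}=r₄ω₄e^{iθ₄}.
Eliminating the other unknown: ω₄ = r₂ω₂ sin(θ₂−θ₃) / [r₄ sin(θ₄−θ₃)].
Numerator sine = +0.93483; denominator sine = +0.89259.
Result = 0.062·3.142·(+0.93483) / (0.0942·(+0.89259)) = +2.1656 rad/s; magnitude 2.1656 rad/s.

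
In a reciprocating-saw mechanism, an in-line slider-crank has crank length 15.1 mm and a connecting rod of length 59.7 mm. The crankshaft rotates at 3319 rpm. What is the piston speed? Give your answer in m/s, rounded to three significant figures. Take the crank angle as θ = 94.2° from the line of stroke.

5.13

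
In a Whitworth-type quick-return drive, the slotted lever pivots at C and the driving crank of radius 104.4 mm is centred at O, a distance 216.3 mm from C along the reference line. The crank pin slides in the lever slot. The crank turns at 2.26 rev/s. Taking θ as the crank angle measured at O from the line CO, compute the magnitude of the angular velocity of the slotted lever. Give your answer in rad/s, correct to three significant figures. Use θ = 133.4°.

2.46

ω = 14.2 rad/s (from 2.26 rev/s).
Crank pin A relative to C: A = (d + r cosθ, r sinθ); lever angle φ = atan2(r sinθ, d + r cosθ).
Differentiating tanφ: φ̇ = rω(d cosθ + r)/(d² + r² + 2dr cosθ).
d² + r² + 2dr cosθ = |CA|² = 0.0266538 m²;  d cosθ + r = -0.044217 m.
|ω_lever| = |0.1044·14.2·-0.044217| / 0.0266538 = 2.4593 rad/s.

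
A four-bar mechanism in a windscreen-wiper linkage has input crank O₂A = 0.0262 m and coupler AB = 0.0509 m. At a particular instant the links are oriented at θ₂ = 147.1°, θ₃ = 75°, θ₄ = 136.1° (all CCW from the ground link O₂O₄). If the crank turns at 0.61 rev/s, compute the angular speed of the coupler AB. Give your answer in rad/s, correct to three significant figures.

ω₂ = 3.833 rad/s (from 0.61 rev/s).
Differentiating the loop-closure r₂e^{iθ₂}+r₃e^{iθ₃}=r₁+r₄e^{iθ₄} gives r₂ω₂e^{iθ₂}+r₃ω₃e^{iθ₃}=r₄ω₄e^{iθ₄}.
Eliminating the other unknown: ω₃ = r₂ω₂ sin(θ₄−θ₂) / [r₃ sin(θ₃−θ₄)].
Numerator sine = -0.19081; denominator sine = -0.87546.
Result = 0.0262·3.833·(-0.19081) / (0.0509·(-0.87546)) = +0.42999 rad/s; magnitude 0.42999 rad/s.

0.430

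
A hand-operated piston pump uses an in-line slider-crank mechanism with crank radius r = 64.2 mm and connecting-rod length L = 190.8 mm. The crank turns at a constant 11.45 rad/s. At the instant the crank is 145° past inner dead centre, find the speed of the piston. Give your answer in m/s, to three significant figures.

ω = 11.45 rad/s
For an in-line slider-crank, x = r cosθ + √(L² − r² sin²θ), so v = −rω sinθ·[1 + r cosθ/√(L² − r² sin²θ)].
With r = 0.0642 m, L = 0.1908 m, θ = 145°: √(L² − r² sin²θ) = 0.18721 m.
v = −0.0642·11.45·0.57358·[1 + 0.0642·-0.81915/0.18721] = -0.30319 m/s.
|v| = 0.30319 m/s.

0.303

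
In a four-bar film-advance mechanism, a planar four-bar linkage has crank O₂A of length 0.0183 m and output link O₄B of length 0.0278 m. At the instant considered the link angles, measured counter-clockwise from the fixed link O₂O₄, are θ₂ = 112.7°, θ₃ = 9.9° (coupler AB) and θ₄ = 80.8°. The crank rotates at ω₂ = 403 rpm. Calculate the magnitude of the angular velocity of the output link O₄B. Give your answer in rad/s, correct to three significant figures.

ω₂ = 42.2 rad/s (from 403 rpm).
Differentiating the loop-closure r₂e^{iθ₂}+r₃e^{iθ₃}=r₁+r₄e^{iθ₄} gives r₂ω₂e^{iθ₂}+r₃ω₃e^{iθ₃}=r₄ω₄e^{iθ₄}.
Eliminating the other unknown: ω₄ = r₂ω₂ sin(θ₂−θ₃) / [r₄ sin(θ₄−θ₃)].
Numerator sine = +0.97515; denominator sine = +0.94495.
Result = 0.0183·42.2·(+0.97515) / (0.0278·(+0.94495)) = +28.668 rad/s; magnitude 28.668 rad/s.

28.7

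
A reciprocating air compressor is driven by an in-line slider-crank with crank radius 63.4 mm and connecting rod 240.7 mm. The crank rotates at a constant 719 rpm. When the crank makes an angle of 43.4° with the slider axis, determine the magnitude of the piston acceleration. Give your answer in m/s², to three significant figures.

ω = 2π·719/60 = 75.29 rad/s
x(θ) = r cosθ + √(L² − r² sin²θ); with ω constant, a = ω²·d²x/dθ².
d²x/dθ² = −r cosθ − r²(cos2θ)/√u − r⁴ sin²2θ/(4u^{3/2}),  u = L² − r² sin²θ = 0.0560389 m².
Substituting r = 0.0634 m, L = 0.2407 m, θ = 43.4°: d²x/dθ² = -0.047316 m.
a = ω²·d²x/dθ² = (75.29)²·(-0.047316) = -268.24 m/s²;  |a| = 268.24 m/s².

268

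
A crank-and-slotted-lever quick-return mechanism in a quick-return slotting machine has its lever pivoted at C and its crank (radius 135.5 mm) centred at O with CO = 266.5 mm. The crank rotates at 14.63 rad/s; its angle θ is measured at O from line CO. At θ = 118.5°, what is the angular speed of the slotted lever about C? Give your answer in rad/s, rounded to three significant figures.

0.301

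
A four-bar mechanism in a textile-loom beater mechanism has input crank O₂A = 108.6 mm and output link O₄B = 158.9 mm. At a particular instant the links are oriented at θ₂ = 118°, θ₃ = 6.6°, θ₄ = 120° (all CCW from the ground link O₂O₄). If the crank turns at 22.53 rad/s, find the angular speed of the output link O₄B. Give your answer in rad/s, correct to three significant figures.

15.6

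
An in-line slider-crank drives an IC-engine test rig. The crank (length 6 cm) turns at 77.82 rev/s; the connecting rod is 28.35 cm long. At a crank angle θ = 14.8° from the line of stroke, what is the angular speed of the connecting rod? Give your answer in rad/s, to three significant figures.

ω = 489 rad/s (converted from 77.82 rev/s).
The rod makes angle φ with the slider axis where L sinφ = r sinθ; differentiating, L cosφ·φ̇ = r ω cosθ.
L cosφ = √(L² − r² sin²θ) = 0.28309 m.
|ω_rod| = r ω |cosθ| / √(L² − r² sin²θ) = 0.06·489·0.96682/0.28309 = 100.2 rad/s.

100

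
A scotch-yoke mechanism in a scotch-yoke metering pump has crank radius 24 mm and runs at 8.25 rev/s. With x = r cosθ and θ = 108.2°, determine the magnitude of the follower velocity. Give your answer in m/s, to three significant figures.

1.18

ω = 51.84 rad/s (from 8.25 rev/s).
x = r cosθ ⇒ ẋ = −rω sinθ.
|v| = rω|sinθ| = 0.024·51.84·|sin 108.2°| = 1.1818 m/s.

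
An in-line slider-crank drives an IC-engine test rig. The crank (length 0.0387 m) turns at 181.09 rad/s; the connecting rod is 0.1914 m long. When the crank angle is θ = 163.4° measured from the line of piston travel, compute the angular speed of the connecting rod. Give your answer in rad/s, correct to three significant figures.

35.1

ω = 181.1 rad/s
The rod makes angle φ with the slider axis where L sinφ = r sinθ; differentiating, L cosφ·φ̇ = r ω cosθ.
L cosφ = √(L² − r² sin²θ) = 0.19108 m.
|ω_rod| = r ω |cosθ| / √(L² − r² sin²θ) = 0.0387·181.1·0.95832/0.19108 = 35.148 rad/s.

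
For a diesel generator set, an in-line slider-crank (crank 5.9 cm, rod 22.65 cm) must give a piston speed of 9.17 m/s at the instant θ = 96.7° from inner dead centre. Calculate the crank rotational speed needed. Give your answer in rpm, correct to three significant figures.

For an in-line slider-crank, |v_piston| = rω|sinθ|·[1 + r cosθ/√(L² − r² sin²θ)].
With r = 0.059 m, L = 0.2265 m, θ = 96.7°: the bracketed kinematic factor |dx/dθ| = 0.056753 m.
ω = v/|dx/dθ| = 9.17/0.056753 = 161.58 rad/s.
N = 60ω/(2π) = 1542.9 rpm.

1540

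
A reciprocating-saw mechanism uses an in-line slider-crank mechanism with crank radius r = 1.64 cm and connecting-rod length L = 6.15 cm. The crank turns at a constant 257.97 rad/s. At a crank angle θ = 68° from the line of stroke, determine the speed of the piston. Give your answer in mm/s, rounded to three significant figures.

4330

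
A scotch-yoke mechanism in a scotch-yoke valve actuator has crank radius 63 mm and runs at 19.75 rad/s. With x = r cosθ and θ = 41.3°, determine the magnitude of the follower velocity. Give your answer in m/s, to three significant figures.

0.821

ω = 19.75 rad/s
x = r cosθ ⇒ ẋ = −rω sinθ.
|v| = rω|sinθ| = 0.063·19.75·|sin 41.3°| = 0.82121 m/s.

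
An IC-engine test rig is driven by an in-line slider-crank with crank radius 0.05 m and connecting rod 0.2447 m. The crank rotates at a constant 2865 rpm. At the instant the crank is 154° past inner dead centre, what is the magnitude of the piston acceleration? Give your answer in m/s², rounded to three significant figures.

ω = 2π·2865/60 = 300 rad/s
x(θ) = r cosθ + √(L² − r² sin²θ); with ω constant, a = ω²·d²x/dθ².
d²x/dθ² = −r cosθ − r²(cos2θ)/√u − r⁴ sin²2θ/(4u^{3/2}),  u = L² − r² sin²θ = 0.0593977 m².
Substituting r = 0.05 m, L = 0.2447 m, θ = 154°: d²x/dθ² = +0.038557 m.
a = ω²·d²x/dθ² = (300)²·(+0.038557) = +3470.7 m/s²;  |a| = 3470.7 m/s².

3470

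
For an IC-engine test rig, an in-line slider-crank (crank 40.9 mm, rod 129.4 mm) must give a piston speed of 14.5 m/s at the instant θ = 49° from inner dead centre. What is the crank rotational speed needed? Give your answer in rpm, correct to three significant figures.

3700

For an in-line slider-crank, |v_piston| = rω|sinθ|·[1 + r cosθ/√(L² − r² sin²θ)].
With r = 0.0409 m, L = 0.1294 m, θ = 49°: the bracketed kinematic factor |dx/dθ| = 0.037459 m.
ω = v/|dx/dθ| = 14.5/0.037459 = 387.09 rad/s.
N = 60ω/(2π) = 3696.5 rpm.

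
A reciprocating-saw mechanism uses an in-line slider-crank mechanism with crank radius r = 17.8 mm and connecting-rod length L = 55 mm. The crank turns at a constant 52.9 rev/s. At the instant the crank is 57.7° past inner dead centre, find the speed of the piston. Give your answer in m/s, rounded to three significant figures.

5.90

ω = 2π·52.9 = 332.4 rad/s
For an in-line slider-crank, x = r cosθ + √(L² − r² sin²θ), so v = −rω sinθ·[1 + r cosθ/√(L² − r² sin²θ)].
With r = 0.0178 m, L = 0.055 m, θ = 57.7°: √(L² − r² sin²θ) = 0.052902 m.
v = −0.0178·332.4·0.84526·[1 + 0.0178·0.53435/0.052902] = -5.9 m/s.
|v| = 5.9 m/s.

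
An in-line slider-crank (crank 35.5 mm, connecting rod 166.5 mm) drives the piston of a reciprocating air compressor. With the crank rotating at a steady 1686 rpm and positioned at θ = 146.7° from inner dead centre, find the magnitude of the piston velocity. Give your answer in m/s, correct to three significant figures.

2.82

ω = 2π·1686/60 = 176.6 rad/s
For an in-line slider-crank, x = r cosθ + √(L² − r² sin²θ), so v = −rω sinθ·[1 + r cosθ/√(L² − r² sin²θ)].
With r = 0.0355 m, L = 0.1665 m, θ = 146.7°: √(L² − r² sin²θ) = 0.16536 m.
v = −0.0355·176.6·0.54902·[1 + 0.0355·-0.83581/0.16536] = -2.8237 m/s.
|v| = 2.8237 m/s.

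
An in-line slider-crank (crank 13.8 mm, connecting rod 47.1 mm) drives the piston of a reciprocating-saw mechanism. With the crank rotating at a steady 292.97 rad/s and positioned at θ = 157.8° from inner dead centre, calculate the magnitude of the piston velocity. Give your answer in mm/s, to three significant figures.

ω = 293 rad/s
For an in-line slider-crank, x = r cosθ + √(L² − r² sin²θ), so v = −rω sinθ·[1 + r cosθ/√(L² − r² sin²θ)].
With r = 0.0138 m, L = 0.0471 m, θ = 157.8°: √(L² − r² sin²θ) = 0.04681 m.
v = −0.0138·293·0.37784·[1 + 0.0138·-0.92587/0.04681] = -1.1106 m/s.
|v| = 1.1106 m/s = 1110.6 mm/s.

1110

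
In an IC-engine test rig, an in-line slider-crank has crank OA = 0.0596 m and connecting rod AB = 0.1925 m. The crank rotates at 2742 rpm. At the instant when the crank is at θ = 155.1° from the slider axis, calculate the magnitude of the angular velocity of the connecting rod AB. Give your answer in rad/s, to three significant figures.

81.3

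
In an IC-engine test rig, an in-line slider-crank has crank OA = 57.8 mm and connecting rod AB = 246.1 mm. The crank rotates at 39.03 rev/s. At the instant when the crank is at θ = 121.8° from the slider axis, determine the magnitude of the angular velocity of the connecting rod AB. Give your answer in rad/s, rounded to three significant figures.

31.0

ω = 245.2 rad/s (converted from 39.03 rev/s).
The rod makes angle φ with the slider axis where L sinφ = r sinθ; differentiating, L cosφ·φ̇ = r ω cosθ.
L cosφ = √(L² − r² sin²θ) = 0.24115 m.
|ω_rod| = r ω |cosθ| / √(L² − r² sin²θ) = 0.0578·245.2·0.52696/0.24115 = 30.974 rad/s.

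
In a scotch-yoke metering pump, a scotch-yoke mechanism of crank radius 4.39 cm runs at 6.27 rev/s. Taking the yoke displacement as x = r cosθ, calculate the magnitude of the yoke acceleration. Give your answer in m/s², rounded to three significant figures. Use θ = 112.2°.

25.7

ω = 39.4 rad/s (from 6.27 rev/s).
x = r cosθ ⇒ ẍ = −rω² cosθ (ω constant).
|a| = rω²|cosθ| = 0.0439·(39.4)²·|cos 112.2°| = 25.744 m/s².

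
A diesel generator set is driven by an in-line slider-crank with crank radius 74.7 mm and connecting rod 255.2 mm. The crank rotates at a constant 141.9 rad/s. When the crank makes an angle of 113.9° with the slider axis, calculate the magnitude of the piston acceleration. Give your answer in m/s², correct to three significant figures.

911

ω = 141.9 rad/s
x(θ) = r cosθ + √(L² − r² sin²θ); with ω constant, a = ω²·d²x/dθ².
d²x/dθ² = −r cosθ − r²(cos2θ)/√u − r⁴ sin²2θ/(4u^{3/2}),  u = L² − r² sin²θ = 0.0604629 m².
Substituting r = 0.0747 m, L = 0.2552 m, θ = 113.9°: d²x/dθ² = +0.04522 m.
a = ω²·d²x/dθ² = (141.9)²·(+0.04522) = +910.54 m/s²;  |a| = 910.54 m/s².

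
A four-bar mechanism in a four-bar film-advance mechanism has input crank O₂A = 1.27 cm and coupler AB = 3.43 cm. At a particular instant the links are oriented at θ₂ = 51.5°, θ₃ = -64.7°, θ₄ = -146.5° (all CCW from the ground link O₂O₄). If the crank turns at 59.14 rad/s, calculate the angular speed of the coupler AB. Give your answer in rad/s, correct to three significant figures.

ω₂ = 59.14 rad/s
Differentiating the loop-closure r₂e^{iθ₂}+r₃e^{iθ₃}=r₁+r₄e^{iθ₄} gives r₂ω₂e^{iθ₂}+r₃ω₃e^{iθ₃}=r₄ω₄e^{iθ₄}.
Eliminating the other unknown: ω₃ = r₂ω₂ sin(θ₄−θ₂) / [r₃ sin(θ₃−θ₄)].
Numerator sine = +0.30902; denominator sine = +0.98978.
Result = 0.0127·59.14·(+0.30902) / (0.0343·(+0.98978)) = +6.8365 rad/s; magnitude 6.8365 rad/s.

6.84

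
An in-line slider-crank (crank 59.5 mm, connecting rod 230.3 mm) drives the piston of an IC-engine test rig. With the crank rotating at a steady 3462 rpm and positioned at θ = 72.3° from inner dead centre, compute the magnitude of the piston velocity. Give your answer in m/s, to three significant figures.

22.2

ω = 2π·3462/60 = 362.5 rad/s
For an in-line slider-crank, x = r cosθ + √(L² − r² sin²θ), so v = −rω sinθ·[1 + r cosθ/√(L² − r² sin²θ)].
With r = 0.0595 m, L = 0.2303 m, θ = 72.3°: √(L² − r² sin²θ) = 0.22322 m.
v = −0.0595·362.5·0.95266·[1 + 0.0595·0.30403/0.22322] = -22.215 m/s.
|v| = 22.215 m/s.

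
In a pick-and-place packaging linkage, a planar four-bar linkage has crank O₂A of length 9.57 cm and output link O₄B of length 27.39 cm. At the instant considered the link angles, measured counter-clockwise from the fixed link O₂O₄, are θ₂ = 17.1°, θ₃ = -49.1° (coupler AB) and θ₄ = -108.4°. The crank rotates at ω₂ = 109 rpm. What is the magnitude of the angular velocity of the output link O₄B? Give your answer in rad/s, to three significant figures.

4.24

ω₂ = 11.41 rad/s (from 109 rpm).
Differentiating the loop-closure r₂e^{iθ₂}+r₃e^{iθ₃}=r₁+r₄e^{iθ₄} gives r₂ω₂e^{iθ₂}+r₃ω₃e^{iθ₃}=r₄ω₄e^{iθ₄}.
Eliminating the other unknown: ω₄ = r₂ω₂ sin(θ₂−θ₃) / [r₄ sin(θ₄−θ₃)].
Numerator sine = +0.91496; denominator sine = -0.85985.
Result = 0.0957·11.41·(+0.91496) / (0.2739·(-0.85985)) = -4.2438 rad/s; magnitude 4.2438 rad/s.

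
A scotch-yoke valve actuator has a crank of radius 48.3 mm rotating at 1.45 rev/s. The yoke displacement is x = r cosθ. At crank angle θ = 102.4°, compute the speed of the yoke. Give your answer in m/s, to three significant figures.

ω = 9.111 rad/s (from 1.45 rev/s).
x = r cosθ ⇒ ẋ = −rω sinθ.
|v| = rω|sinθ| = 0.0483·9.111·|sin 102.4°| = 0.42978 m/s.

0.430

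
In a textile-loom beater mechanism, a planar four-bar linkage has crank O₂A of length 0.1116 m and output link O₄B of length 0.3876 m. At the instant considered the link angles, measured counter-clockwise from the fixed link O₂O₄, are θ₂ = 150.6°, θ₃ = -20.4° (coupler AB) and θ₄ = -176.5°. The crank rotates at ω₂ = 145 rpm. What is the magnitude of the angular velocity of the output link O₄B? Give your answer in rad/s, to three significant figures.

ω₂ = 15.18 rad/s (from 145 rpm).
Differentiating the loop-closure r₂e^{iθ₂}+r₃e^{iθ₃}=r₁+r₄e^{iθ₄} gives r₂ω₂e^{iθ₂}+r₃ω₃e^{iθ₃}=r₄ω₄e^{iθ₄}.
Eliminating the other unknown: ω₄ = r₂ω₂ sin(θ₂−θ₃) / [r₄ sin(θ₄−θ₃)].
Numerator sine = +0.15643; denominator sine = -0.40514.
Result = 0.1116·15.18·(+0.15643) / (0.3876·(-0.40514)) = -1.6881 rad/s; magnitude 1.6881 rad/s.

1.69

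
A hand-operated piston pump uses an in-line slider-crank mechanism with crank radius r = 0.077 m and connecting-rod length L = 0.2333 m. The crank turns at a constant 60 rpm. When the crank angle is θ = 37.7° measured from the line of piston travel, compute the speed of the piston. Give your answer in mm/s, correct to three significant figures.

ω = 2π·60/60 = 6.283 rad/s
For an in-line slider-crank, x = r cosθ + √(L² − r² sin²θ), so v = −rω sinθ·[1 + r cosθ/√(L² − r² sin²θ)].
With r = 0.077 m, L = 0.2333 m, θ = 37.7°: √(L² − r² sin²θ) = 0.2285 m.
v = −0.077·6.283·0.61153·[1 + 0.077·0.79122/0.2285] = -0.37474 m/s.
|v| = 0.37474 m/s = 374.74 mm/s.

375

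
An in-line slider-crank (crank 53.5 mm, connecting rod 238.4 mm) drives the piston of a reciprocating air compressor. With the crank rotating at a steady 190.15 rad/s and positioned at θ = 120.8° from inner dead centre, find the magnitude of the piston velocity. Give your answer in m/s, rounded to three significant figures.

7.71

ω = 190.2 rad/s
For an in-line slider-crank, x = r cosθ + √(L² − r² sin²θ), so v = −rω sinθ·[1 + r cosθ/√(L² − r² sin²θ)].
With r = 0.0535 m, L = 0.2384 m, θ = 120.8°: √(L² − r² sin²θ) = 0.23393 m.
v = −0.0535·190.2·0.85896·[1 + 0.0535·-0.51204/0.23393] = -7.7149 m/s.
|v| = 7.7149 m/s.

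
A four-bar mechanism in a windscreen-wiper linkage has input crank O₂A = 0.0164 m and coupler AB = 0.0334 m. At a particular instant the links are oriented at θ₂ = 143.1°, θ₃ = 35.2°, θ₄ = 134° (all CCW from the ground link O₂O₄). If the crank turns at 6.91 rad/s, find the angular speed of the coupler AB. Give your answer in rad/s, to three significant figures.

ω₂ = 6.91 rad/s
Differentiating the loop-closure r₂e^{iθ₂}+r₃e^{iθ₃}=r₁+r₄e^{iθ₄} gives r₂ω₂e^{iθ₂}+r₃ω₃e^{iθ₃}=r₄ω₄e^{iθ₄}.
Eliminating the other unknown: ω₃ = r₂ω₂ sin(θ₄−θ₂) / [r₃ sin(θ₃−θ₄)].
Numerator sine = -0.15816; denominator sine = -0.98823.
Result = 0.0164·6.91·(-0.15816) / (0.0334·(-0.98823)) = +0.54301 rad/s; magnitude 0.54301 rad/s.

0.543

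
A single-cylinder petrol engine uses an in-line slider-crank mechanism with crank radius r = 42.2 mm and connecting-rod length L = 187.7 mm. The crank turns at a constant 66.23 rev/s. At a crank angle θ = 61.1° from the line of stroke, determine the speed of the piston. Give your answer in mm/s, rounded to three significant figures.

17100

ω = 2π·66.2 = 416.1 rad/s
For an in-line slider-crank, x = r cosθ + √(L² − r² sin²θ), so v = −rω sinθ·[1 + r cosθ/√(L² − r² sin²θ)].
With r = 0.0422 m, L = 0.1877 m, θ = 61.1°: √(L² − r² sin²θ) = 0.18403 m.
v = −0.0422·416.1·0.87546·[1 + 0.0422·0.48328/0.18403] = -17.078 m/s.
|v| = 17.078 m/s = 17078 mm/s.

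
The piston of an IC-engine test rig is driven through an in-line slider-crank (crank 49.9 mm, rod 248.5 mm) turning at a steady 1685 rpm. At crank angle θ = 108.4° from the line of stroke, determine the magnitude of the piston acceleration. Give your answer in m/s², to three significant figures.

ω = 2π·1685/60 = 176.5 rad/s
x(θ) = r cosθ + √(L² − r² sin²θ); with ω constant, a = ω²·d²x/dθ².
d²x/dθ² = −r cosθ − r²(cos2θ)/√u − r⁴ sin²2θ/(4u^{3/2}),  u = L² − r² sin²θ = 0.0595103 m².
Substituting r = 0.0499 m, L = 0.2485 m, θ = 108.4°: d²x/dθ² = +0.023886 m.
a = ω²·d²x/dθ² = (176.5)²·(+0.023886) = +743.7 m/s²;  |a| = 743.7 m/s².

744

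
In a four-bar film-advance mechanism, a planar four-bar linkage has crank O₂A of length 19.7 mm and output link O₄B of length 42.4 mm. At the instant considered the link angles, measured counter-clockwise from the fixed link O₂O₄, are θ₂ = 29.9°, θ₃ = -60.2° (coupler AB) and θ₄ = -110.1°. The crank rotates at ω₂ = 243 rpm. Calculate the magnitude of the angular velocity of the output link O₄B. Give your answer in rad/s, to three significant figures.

ω₂ = 25.45 rad/s (from 243 rpm).
Differentiating the loop-closure r₂e^{iθ₂}+r₃e^{iθ₃}=r₁+r₄e^{iθ₄} gives r₂ω₂e^{iθ₂}+r₃ω₃e^{iθ₃}=r₄ω₄e^{iθ₄}.
Eliminating the other unknown: ω₄ = r₂ω₂ sin(θ₂−θ₃) / [r₄ sin(θ₄−θ₃)].
Numerator sine = +1.00000; denominator sine = -0.76492.
Result = 0.0197·25.45·(+1.00000) / (0.0424·(-0.76492)) = -15.457 rad/s; magnitude 15.457 rad/s.

15.5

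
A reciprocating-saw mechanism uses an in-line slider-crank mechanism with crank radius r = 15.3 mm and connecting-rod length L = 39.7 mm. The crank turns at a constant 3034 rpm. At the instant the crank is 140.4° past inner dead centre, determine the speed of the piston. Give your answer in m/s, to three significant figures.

ω = 2π·3034/60 = 317.7 rad/s
For an in-line slider-crank, x = r cosθ + √(L² − r² sin²θ), so v = −rω sinθ·[1 + r cosθ/√(L² − r² sin²θ)].
With r = 0.0153 m, L = 0.0397 m, θ = 140.4°: √(L² − r² sin²θ) = 0.038483 m.
v = −0.0153·317.7·0.63742·[1 + 0.0153·-0.77051/0.038483] = -2.1494 m/s.
|v| = 2.1494 m/s.

2.15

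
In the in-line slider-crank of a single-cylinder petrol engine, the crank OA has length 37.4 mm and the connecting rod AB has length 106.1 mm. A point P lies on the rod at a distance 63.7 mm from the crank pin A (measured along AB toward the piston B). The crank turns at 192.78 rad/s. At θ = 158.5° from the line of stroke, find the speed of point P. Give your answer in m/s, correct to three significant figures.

3.42

ω = 192.8 rad/s.  Crank-pin speed |V_A| = rω = 7.21 m/s, perpendicular to OA.
Rod angle: sinφ = −(r/L) sinθ ⇒ φ = -7.423°; ω_rod = −rω cosθ/√(L²−r²sin²θ) = +63.76 rad/s.
V_P = V_A + ω_rod × AP, with AP = 0.0637 m along the rod.
Components: V_Px = −rω sinθ − a·ω_rod·sinφ = -2.1178 m/s;  V_Py = rω cosθ + a·ω_rod·cosφ = -2.6808 m/s.
|V_P| = √(V_Px² + V_Py²) = 3.4164 m/s.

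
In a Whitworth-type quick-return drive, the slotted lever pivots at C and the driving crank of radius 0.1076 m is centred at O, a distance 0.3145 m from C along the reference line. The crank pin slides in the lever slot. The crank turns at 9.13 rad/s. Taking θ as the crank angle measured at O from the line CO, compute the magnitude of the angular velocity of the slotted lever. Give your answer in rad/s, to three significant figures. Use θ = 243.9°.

ω = 9.13 rad/s
Crank pin A relative to C: A = (d + r cosθ, r sinθ); lever angle φ = atan2(r sinθ, d + r cosθ).
Differentiating tanφ: φ̇ = rω(d cosθ + r)/(d² + r² + 2dr cosθ).
d² + r² + 2dr cosθ = |CA|² = 0.0807128 m²;  d cosθ + r = -0.030761 m.
|ω_lever| = |0.1076·9.13·-0.030761| / 0.0807128 = 0.3744 rad/s.

0.374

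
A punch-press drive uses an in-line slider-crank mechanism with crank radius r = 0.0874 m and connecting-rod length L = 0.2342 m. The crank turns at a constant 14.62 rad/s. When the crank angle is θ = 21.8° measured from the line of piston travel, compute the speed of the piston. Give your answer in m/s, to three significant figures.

0.641

ω = 14.62 rad/s
For an in-line slider-crank, x = r cosθ + √(L² − r² sin²θ), so v = −rω sinθ·[1 + r cosθ/√(L² − r² sin²θ)].
With r = 0.0874 m, L = 0.2342 m, θ = 21.8°: √(L² − r² sin²θ) = 0.23194 m.
v = −0.0874·14.62·0.37137·[1 + 0.0874·0.92849/0.23194] = -0.64055 m/s.
|v| = 0.64055 m/s.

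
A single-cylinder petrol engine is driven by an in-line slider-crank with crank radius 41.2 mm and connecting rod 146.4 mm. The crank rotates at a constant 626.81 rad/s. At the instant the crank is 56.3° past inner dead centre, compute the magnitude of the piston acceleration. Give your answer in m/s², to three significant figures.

7260

ω = 626.8 rad/s
x(θ) = r cosθ + √(L² − r² sin²θ); with ω constant, a = ω²·d²x/dθ².
d²x/dθ² = −r cosθ − r²(cos2θ)/√u − r⁴ sin²2θ/(4u^{3/2}),  u = L² − r² sin²θ = 0.0202581 m².
Substituting r = 0.0412 m, L = 0.1464 m, θ = 56.3°: d²x/dθ² = -0.018489 m.
a = ω²·d²x/dθ² = (626.8)²·(-0.018489) = -7264.3 m/s²;  |a| = 7264.3 m/s².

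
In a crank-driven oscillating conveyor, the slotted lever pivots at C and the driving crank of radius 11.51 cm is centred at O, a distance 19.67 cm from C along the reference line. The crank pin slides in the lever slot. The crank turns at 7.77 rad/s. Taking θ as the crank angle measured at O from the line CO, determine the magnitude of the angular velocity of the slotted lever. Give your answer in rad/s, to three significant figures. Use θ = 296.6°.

2.52

ω = 7.77 rad/s
Crank pin A relative to C: A = (d + r cosθ, r sinθ); lever angle φ = atan2(r sinθ, d + r cosθ).
Differentiating tanφ: φ̇ = rω(d cosθ + r)/(d² + r² + 2dr cosθ).
d² + r² + 2dr cosθ = |CA|² = 0.0722136 m²;  d cosθ + r = +0.20317 m.
|ω_lever| = |0.1151·7.77·+0.20317| / 0.0722136 = 2.5162 rad/s.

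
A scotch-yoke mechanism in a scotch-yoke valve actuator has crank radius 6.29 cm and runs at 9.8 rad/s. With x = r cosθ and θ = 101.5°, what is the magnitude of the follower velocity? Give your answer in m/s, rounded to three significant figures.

ω = 9.8 rad/s
x = r cosθ ⇒ ẋ = −rω sinθ.
|v| = rω|sinθ| = 0.0629·9.8·|sin 101.5°| = 0.60405 m/s.

0.604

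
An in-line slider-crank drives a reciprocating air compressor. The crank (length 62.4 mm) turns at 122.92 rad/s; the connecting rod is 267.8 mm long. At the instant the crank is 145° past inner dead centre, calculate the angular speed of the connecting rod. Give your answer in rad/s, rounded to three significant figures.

ω = 122.9 rad/s
The rod makes angle φ with the slider axis where L sinφ = r sinθ; differentiating, L cosφ·φ̇ = r ω cosθ.
L cosφ = √(L² − r² sin²θ) = 0.2654 m.
|ω_rod| = r ω |cosθ| / √(L² − r² sin²θ) = 0.0624·122.9·0.81915/0.2654 = 23.674 rad/s.

23.7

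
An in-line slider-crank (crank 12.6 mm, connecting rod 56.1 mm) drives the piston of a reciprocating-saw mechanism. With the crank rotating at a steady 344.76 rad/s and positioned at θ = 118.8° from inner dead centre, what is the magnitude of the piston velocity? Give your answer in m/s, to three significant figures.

3.39

ω = 344.8 rad/s
For an in-line slider-crank, x = r cosθ + √(L² − r² sin²θ), so v = −rω sinθ·[1 + r cosθ/√(L² − r² sin²θ)].
With r = 0.0126 m, L = 0.0561 m, θ = 118.8°: √(L² − r² sin²θ) = 0.055003 m.
v = −0.0126·344.8·0.87631·[1 + 0.0126·-0.48175/0.055003] = -3.3866 m/s.
|v| = 3.3866 m/s.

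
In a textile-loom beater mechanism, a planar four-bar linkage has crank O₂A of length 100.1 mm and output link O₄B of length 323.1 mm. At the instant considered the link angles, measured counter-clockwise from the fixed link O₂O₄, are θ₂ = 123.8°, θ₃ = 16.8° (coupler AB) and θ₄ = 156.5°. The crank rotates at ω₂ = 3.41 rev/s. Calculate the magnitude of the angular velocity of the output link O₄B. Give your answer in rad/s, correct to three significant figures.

9.81

ω₂ = 21.43 rad/s (from 3.41 rev/s).
Differentiating the loop-closure r₂e^{iθ₂}+r₃e^{iθ₃}=r₁+r₄e^{iθ₄} gives r₂ω₂e^{iθ₂}+r₃ω₃e^{iθ₃}=r₄ω₄e^{iθ₄}.
Eliminating the other unknown: ω₄ = r₂ω₂ sin(θ₂−θ₃) / [r₄ sin(θ₄−θ₃)].
Numerator sine = +0.95630; denominator sine = +0.64679.
Result = 0.1001·21.43·(+0.95630) / (0.3231·(+0.64679)) = +9.8144 rad/s; magnitude 9.8144 rad/s.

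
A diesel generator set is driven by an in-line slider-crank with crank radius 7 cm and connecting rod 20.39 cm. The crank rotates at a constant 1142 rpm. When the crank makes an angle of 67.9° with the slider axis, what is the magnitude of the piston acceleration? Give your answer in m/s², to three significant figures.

ω = 2π·1142/60 = 119.6 rad/s
x(θ) = r cosθ + √(L² − r² sin²θ); with ω constant, a = ω²·d²x/dθ².
d²x/dθ² = −r cosθ − r²(cos2θ)/√u − r⁴ sin²2θ/(4u^{3/2}),  u = L² − r² sin²θ = 0.0373688 m².
Substituting r = 0.07 m, L = 0.2039 m, θ = 67.9°: d²x/dθ² = -0.0085674 m.
a = ω²·d²x/dθ² = (119.6)²·(-0.0085674) = -122.53 m/s²;  |a| = 122.53 m/s².

123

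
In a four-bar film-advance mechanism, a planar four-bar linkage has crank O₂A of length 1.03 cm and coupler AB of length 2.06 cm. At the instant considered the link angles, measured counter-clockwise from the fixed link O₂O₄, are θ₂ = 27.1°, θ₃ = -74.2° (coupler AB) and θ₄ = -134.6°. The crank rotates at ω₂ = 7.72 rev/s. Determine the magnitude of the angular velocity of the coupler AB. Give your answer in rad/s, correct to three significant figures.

ω₂ = 48.51 rad/s (from 7.72 rev/s).
Differentiating the loop-closure r₂e^{iθ₂}+r₃e^{iθ₃}=r₁+r₄e^{iθ₄} gives r₂ω₂e^{iθ₂}+r₃ω₃e^{iθ₃}=r₄ω₄e^{iθ₄}.
Eliminating the other unknown: ω₃ = r₂ω₂ sin(θ₄−θ₂) / [r₃ sin(θ₃−θ₄)].
Numerator sine = -0.31399; denominator sine = +0.86949.
Result = 0.0103·48.51·(-0.31399) / (0.0206·(+0.86949)) = -8.7583 rad/s; magnitude 8.7583 rad/s.

8.76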